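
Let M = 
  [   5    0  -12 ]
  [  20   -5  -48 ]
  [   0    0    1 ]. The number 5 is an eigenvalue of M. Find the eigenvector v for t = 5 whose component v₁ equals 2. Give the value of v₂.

4

M − 5I = [[0, 0, -12], [20, -10, -48], [0, 0, -4]].
Solving (M − 5I)v = 0 gives the eigenspace spanned by (2, 4, 0).
With v₁ = 2, v = (2, 4, 0), so v₂ = 4.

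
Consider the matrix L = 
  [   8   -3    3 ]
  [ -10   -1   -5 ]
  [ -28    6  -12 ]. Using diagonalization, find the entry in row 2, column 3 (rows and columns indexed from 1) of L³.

Characteristic polynomial: μ^3 + 5μ^2 - 8μ - 12 = (μ - 2)(μ + 1)(μ + 6), so the eigenvalues are -6, -1, 2.
μ=2: eigenvector (1, 0, -2).
μ=-1: eigenvector (1, 1, -2).
μ=-6: eigenvector (0, 1, 1).
P = [[1, 1, 0], [0, 1, 1], [-2, -2, 1]], D = diag(2, -1, -6), P⁻¹ = [[3, -1, 1], [-2, 1, -1], [2, 0, 1]].
L³ = P·diag(8, -1, -216)·P⁻¹ = [[26, -9, 9], [-430, -1, -215], [-484, 18, -234]].
The requested entry is -215.

-215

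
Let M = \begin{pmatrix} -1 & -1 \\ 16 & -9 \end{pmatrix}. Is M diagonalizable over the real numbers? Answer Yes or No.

No

Characteristic polynomial: p(r) = r^2 + 10r + 25 = (r + 5)^2.
r = -5 has algebraic multiplicity 2; rank(M + 5I) = 1, so geometric multiplicity = 1.
Geometric multiplicity < algebraic multiplicity, so M is not diagonalizable.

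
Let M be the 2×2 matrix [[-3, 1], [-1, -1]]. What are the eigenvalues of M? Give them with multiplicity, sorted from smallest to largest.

-2, -2

Characteristic polynomial: p(λ) = λ^2 + 4λ + 4 = (λ + 2)^2.
Roots (with multiplicity): -2, -2.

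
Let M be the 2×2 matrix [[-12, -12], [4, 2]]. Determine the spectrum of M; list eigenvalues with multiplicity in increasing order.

-6, -4

Characteristic polynomial: p(s) = s^2 + 10s + 24 = (s + 4)(s + 6).
Roots (with multiplicity): -6, -4.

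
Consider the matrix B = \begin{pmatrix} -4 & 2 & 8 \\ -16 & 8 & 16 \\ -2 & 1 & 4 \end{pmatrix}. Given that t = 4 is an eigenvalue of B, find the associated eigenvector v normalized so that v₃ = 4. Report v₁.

8

B − 4I = [[-8, 2, 8], [-16, 4, 16], [-2, 1, 0]].
Solving (B − 4I)v = 0 gives the eigenspace spanned by (8, 16, 4).
With v₃ = 4, v = (8, 16, 4), so v₁ = 8.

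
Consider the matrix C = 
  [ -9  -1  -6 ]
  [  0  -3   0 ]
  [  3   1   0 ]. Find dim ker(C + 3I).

1

C + 3I = [[-6, -1, -6], [0, 0, 0], [3, 1, 3]].
This matrix has rank 2, so its null space has dimension 3 − 2 = 1.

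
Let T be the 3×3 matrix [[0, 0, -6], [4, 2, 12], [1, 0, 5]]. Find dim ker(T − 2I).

2

T − 2I = [[-2, 0, -6], [4, 0, 12], [1, 0, 3]].
This matrix has rank 1, so its null space has dimension 3 − 1 = 2.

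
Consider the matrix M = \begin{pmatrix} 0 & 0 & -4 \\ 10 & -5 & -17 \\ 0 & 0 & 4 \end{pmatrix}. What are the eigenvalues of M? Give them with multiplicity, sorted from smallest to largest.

Characteristic polynomial: p(t) = t^3 + t^2 - 20t = t(t - 4)(t + 5).
Roots (with multiplicity): -5, 0, 4.

-5, 0, 4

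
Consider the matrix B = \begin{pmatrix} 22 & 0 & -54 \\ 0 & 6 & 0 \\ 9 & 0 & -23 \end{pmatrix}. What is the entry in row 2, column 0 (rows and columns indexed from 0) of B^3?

Characteristic polynomial: s^3 - 5s^2 - 26s + 120 = (s - 6)(s - 4)(s + 5), so the eigenvalues are -5, 4, 6.
s=4: eigenvector (3, 0, 1).
s=6: eigenvector (0, 1, 0).
s=-5: eigenvector (2, 0, 1).
P = [[3, 0, 2], [0, 1, 0], [1, 0, 1]], D = diag(4, 6, -5), P⁻¹ = [[1, 0, -2], [0, 1, 0], [-1, 0, 3]].
B³ = P·diag(64, 216, -125)·P⁻¹ = [[442, 0, -1134], [0, 216, 0], [189, 0, -503]].
The requested entry is 189.

189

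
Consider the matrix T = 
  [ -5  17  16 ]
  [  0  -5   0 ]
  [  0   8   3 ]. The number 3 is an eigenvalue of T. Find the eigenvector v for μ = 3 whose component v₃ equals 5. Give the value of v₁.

10

T − 3I = [[-8, 17, 16], [0, -8, 0], [0, 8, 0]].
Solving (T − 3I)v = 0 gives the eigenspace spanned by (10, 0, 5).
With v₃ = 5, v = (10, 0, 5), so v₁ = 10.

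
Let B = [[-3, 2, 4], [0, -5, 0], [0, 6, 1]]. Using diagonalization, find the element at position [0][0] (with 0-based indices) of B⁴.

81

Characteristic polynomial: t^3 + 7t^2 + 7t - 15 = (t - 1)(t + 3)(t + 5), so the eigenvalues are -5, -3, 1.
t=-5: eigenvector (1, 1, -1).
t=-3: eigenvector (1, 0, 0).
t=1: eigenvector (1, 0, 1).
P = [[1, 1, 1], [1, 0, 0], [-1, 0, 1]], D = diag(-5, -3, 1), P⁻¹ = [[0, 1, 0], [1, -2, -1], [0, 1, 1]].
B⁴ = P·diag(625, 81, 1)·P⁻¹ = [[81, 464, -80], [0, 625, 0], [0, -624, 1]].
The requested entry is 81.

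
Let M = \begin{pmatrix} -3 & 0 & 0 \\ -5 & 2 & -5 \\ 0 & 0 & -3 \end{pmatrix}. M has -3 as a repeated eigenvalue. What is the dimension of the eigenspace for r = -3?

2

M + 3I = [[0, 0, 0], [-5, 5, -5], [0, 0, 0]].
This matrix has rank 1, so its null space has dimension 3 − 1 = 2.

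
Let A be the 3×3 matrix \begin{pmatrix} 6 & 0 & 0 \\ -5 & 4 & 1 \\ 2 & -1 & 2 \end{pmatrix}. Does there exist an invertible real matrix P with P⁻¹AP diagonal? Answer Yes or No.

Characteristic polynomial: p(r) = r^3 - 12r^2 + 45r - 54 = (r - 6)(r - 3)^2.
r = 3 has algebraic multiplicity 2; rank(A − 3I) = 2, so geometric multiplicity = 1.
Geometric multiplicity < algebraic multiplicity, so A is not diagonalizable.

No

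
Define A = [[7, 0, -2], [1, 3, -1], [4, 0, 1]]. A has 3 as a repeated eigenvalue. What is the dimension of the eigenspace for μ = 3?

1

A − 3I = [[4, 0, -2], [1, 0, -1], [4, 0, -2]].
This matrix has rank 2, so its null space has dimension 3 − 2 = 1.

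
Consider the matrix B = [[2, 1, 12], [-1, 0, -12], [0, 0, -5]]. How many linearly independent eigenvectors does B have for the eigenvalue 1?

1

B − 1I = [[1, 1, 12], [-1, -1, -12], [0, 0, -6]].
This matrix has rank 2, so its null space has dimension 3 − 2 = 1.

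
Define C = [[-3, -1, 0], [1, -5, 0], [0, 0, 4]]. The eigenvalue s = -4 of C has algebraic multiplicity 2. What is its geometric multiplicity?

1

C + 4I = [[1, -1, 0], [1, -1, 0], [0, 0, 8]].
This matrix has rank 2, so its null space has dimension 3 − 2 = 1.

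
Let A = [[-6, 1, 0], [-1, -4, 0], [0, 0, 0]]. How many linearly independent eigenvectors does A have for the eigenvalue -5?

A + 5I = [[-1, 1, 0], [-1, 1, 0], [0, 0, 5]].
This matrix has rank 2, so its null space has dimension 3 − 2 = 1.

1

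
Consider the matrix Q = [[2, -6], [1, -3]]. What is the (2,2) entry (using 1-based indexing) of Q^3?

Characteristic polynomial: t^2 + t = t(t + 1), so the eigenvalues are -1, 0.
t=-1: eigenvector (-2, -1).
t=0: eigenvector (3, 1).
P = [[-2, 3], [-1, 1]], D = diag(-1, 0), P⁻¹ = [[1, -3], [1, -2]].
Q³ = P·diag(-1, 0)·P⁻¹ = [[2, -6], [1, -3]].
The requested entry is -3.

-3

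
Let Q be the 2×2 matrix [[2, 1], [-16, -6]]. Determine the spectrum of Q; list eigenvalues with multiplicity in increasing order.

-2, -2

Characteristic polynomial: p(t) = t^2 + 4t + 4 = (t + 2)^2.
Roots (with multiplicity): -2, -2.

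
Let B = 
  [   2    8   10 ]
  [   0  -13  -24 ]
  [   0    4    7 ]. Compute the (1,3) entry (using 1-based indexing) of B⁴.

Characteristic polynomial: s^3 + 4s^2 - 7s - 10 = (s - 2)(s + 1)(s + 5), so the eigenvalues are -5, -1, 2.
s=2: eigenvector (1, 0, 0).
s=-5: eigenvector (-2, 3, -1).
s=-1: eigenvector (2, -2, 1).
P = [[1, -2, 2], [0, 3, -2], [0, -1, 1]], D = diag(2, -5, -1), P⁻¹ = [[1, 0, -2], [0, 1, 2], [0, 1, 3]].
B⁴ = P·diag(16, 625, 1)·P⁻¹ = [[16, -1248, -2526], [0, 1873, 3744], [0, -624, -1247]].
The requested entry is -2526.

-2526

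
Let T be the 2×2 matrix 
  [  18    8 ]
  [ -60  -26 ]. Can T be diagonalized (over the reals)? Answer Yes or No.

Yes

Characteristic polynomial: p(r) = r^2 + 8r + 12 = (r + 2)(r + 6).
All 2 eigenvalues are distinct, so T is diagonalizable.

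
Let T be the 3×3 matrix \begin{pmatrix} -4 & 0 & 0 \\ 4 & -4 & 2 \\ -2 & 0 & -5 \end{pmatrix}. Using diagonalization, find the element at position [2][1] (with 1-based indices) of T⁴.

Characteristic polynomial: r^3 + 13r^2 + 56r + 80 = (r + 4)^2(r + 5), so the eigenvalues are -5, -4, -4.
r=-4: eigenvector (1, -3, -2).
r=-4: eigenvector (0, 1, 0).
r=-5: eigenvector (0, -2, 1).
P = [[1, 0, 0], [-3, 1, -2], [-2, 0, 1]], D = diag(-4, -4, -5), P⁻¹ = [[1, 0, 0], [7, 1, 2], [2, 0, 1]].
T⁴ = P·diag(256, 256, 625)·P⁻¹ = [[256, 0, 0], [-1476, 256, -738], [738, 0, 625]].
The requested entry is -1476.

-1476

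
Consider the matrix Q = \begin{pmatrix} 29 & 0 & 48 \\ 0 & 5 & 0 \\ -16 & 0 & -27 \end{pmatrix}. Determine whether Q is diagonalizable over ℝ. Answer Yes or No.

Yes

Characteristic polynomial: p(s) = s^3 - 7s^2 - 5s + 75 = (s - 5)^2(s + 3).
s = 5 has algebraic multiplicity 2; rank(Q − 5I) = 1, so geometric multiplicity = 2.
Every eigenvalue has geometric = algebraic multiplicity, so Q is diagonalizable.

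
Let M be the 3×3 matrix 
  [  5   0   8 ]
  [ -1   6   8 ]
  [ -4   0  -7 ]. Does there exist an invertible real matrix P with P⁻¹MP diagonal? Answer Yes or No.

Characteristic polynomial: p(t) = t^3 - 4t^2 - 15t + 18 = (t - 6)(t - 1)(t + 3).
All 3 eigenvalues are distinct, so M is diagonalizable.

Yes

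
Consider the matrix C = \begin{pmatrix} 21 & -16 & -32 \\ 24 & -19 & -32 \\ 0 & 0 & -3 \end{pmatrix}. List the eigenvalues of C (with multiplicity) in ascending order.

Characteristic polynomial: p(t) = t^3 + t^2 - 21t - 45 = (t - 5)(t + 3)^2.
Roots (with multiplicity): -3, -3, 5.

-3, -3, 5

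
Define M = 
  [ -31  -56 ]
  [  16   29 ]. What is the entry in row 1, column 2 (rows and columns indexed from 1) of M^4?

1120

Characteristic polynomial: t^2 + 2t - 3 = (t - 1)(t + 3), so the eigenvalues are -3, 1.
t=1: eigenvector (7, -4).
t=-3: eigenvector (2, -1).
P = [[7, 2], [-4, -1]], D = diag(1, -3), P⁻¹ = [[-1, -2], [4, 7]].
M⁴ = P·diag(1, 81)·P⁻¹ = [[641, 1120], [-320, -559]].
The requested entry is 1120.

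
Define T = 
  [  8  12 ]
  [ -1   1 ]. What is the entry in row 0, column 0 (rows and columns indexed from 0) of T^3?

308

Characteristic polynomial: λ^2 - 9λ + 20 = (λ - 5)(λ - 4), so the eigenvalues are 4, 5.
λ=5: eigenvector (4, -1).
λ=4: eigenvector (-3, 1).
P = [[4, -3], [-1, 1]], D = diag(5, 4), P⁻¹ = [[1, 3], [1, 4]].
T³ = P·diag(125, 64)·P⁻¹ = [[308, 732], [-61, -119]].
The requested entry is 308.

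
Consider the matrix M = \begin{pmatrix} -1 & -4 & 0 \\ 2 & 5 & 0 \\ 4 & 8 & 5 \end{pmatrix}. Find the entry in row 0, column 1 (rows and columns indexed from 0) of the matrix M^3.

Characteristic polynomial: r^3 - 9r^2 + 23r - 15 = (r - 5)(r - 3)(r - 1), so the eigenvalues are 1, 3, 5.
r=1: eigenvector (2, -1, 0).
r=3: eigenvector (-1, 1, -2).
r=5: eigenvector (0, 0, 1).
P = [[2, -1, 0], [-1, 1, 0], [0, -2, 1]], D = diag(1, 3, 5), P⁻¹ = [[1, 1, 0], [1, 2, 0], [2, 4, 1]].
M³ = P·diag(1, 27, 125)·P⁻¹ = [[-25, -52, 0], [26, 53, 0], [196, 392, 125]].
The requested entry is -52.

-52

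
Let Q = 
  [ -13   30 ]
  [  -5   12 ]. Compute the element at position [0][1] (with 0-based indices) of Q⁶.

-3990

Characteristic polynomial: r^2 + r - 6 = (r - 2)(r + 3), so the eigenvalues are -3, 2.
r=2: eigenvector (2, 1).
r=-3: eigenvector (3, 1).
P = [[2, 3], [1, 1]], D = diag(2, -3), P⁻¹ = [[-1, 3], [1, -2]].
Q⁶ = P·diag(64, 729)·P⁻¹ = [[2059, -3990], [665, -1266]].
The requested entry is -3990.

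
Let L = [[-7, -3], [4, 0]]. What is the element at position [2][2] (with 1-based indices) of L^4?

Characteristic polynomial: s^2 + 7s + 12 = (s + 3)(s + 4), so the eigenvalues are -4, -3.
s=-3: eigenvector (-3, 4).
s=-4: eigenvector (1, -1).
P = [[-3, 1], [4, -1]], D = diag(-3, -4), P⁻¹ = [[1, 1], [4, 3]].
L⁴ = P·diag(81, 256)·P⁻¹ = [[781, 525], [-700, -444]].
The requested entry is -444.

-444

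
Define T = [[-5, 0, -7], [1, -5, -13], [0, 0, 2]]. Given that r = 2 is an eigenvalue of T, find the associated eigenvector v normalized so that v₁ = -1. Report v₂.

T − 2I = [[-7, 0, -7], [1, -7, -13], [0, 0, 0]].
Solving (T − 2I)v = 0 gives the eigenspace spanned by (-1, -2, 1).
With v₁ = -1, v = (-1, -2, 1), so v₂ = -2.

-2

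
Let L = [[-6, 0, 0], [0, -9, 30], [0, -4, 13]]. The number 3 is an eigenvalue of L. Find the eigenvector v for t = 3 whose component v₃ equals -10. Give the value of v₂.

L − 3I = [[-9, 0, 0], [0, -12, 30], [0, -4, 10]].
Solving (L − 3I)v = 0 gives the eigenspace spanned by (0, -25, -10).
With v₃ = -10, v = (0, -25, -10), so v₂ = -25.

-25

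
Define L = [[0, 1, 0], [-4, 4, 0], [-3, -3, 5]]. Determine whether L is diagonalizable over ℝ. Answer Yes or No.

No

Characteristic polynomial: p(μ) = μ^3 - 9μ^2 + 24μ - 20 = (μ - 5)(μ - 2)^2.
μ = 2 has algebraic multiplicity 2; rank(L − 2I) = 2, so geometric multiplicity = 1.
Geometric multiplicity < algebraic multiplicity, so L is not diagonalizable.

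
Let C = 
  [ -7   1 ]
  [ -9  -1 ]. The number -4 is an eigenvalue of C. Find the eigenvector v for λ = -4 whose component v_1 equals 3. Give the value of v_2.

C + 4I = [[-3, 1], [-9, 3]].
Solving (C + 4I)v = 0 gives the eigenspace spanned by (3, 9).
With v_1 = 3, v = (3, 9), so v_2 = 9.

9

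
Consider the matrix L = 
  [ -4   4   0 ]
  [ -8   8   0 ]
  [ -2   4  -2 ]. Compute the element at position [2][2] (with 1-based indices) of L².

Characteristic polynomial: s^3 - 2s^2 - 8s = s(s - 4)(s + 2), so the eigenvalues are -2, 0, 4.
s=0: eigenvector (-1, -1, -1).
s=4: eigenvector (1, 2, 1).
s=-2: eigenvector (0, 0, 1).
P = [[-1, 1, 0], [-1, 2, 0], [-1, 1, 1]], D = diag(0, 4, -2), P⁻¹ = [[-2, 1, 0], [-1, 1, 0], [-1, 0, 1]].
L² = P·diag(0, 16, 4)·P⁻¹ = [[-16, 16, 0], [-32, 32, 0], [-20, 16, 4]].
The requested entry is 32.

32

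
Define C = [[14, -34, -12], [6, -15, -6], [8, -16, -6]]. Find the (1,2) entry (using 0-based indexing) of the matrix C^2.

Characteristic polynomial: λ^3 + 7λ^2 - 36 = (λ - 2)(λ + 3)(λ + 6), so the eigenvalues are -6, -3, 2.
λ=2: eigenvector (1, 0, 1).
λ=-3: eigenvector (2, 1, 0).
λ=-6: eigenvector (4, 2, 1).
P = [[1, 2, 4], [0, 1, 2], [1, 0, 1]], D = diag(2, -3, -6), P⁻¹ = [[1, -2, 0], [2, -3, -2], [-1, 2, 1]].
C² = P·diag(4, 9, 36)·P⁻¹ = [[-104, 226, 108], [-54, 117, 54], [-32, 64, 36]].
The requested entry is 54.

54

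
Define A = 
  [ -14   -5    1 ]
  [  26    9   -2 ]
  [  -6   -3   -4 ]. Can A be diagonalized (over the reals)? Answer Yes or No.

Characteristic polynomial: p(r) = r^3 + 9r^2 + 24r + 16 = (r + 1)(r + 4)^2.
r = -4 has algebraic multiplicity 2; rank(A + 4I) = 2, so geometric multiplicity = 1.
Geometric multiplicity < algebraic multiplicity, so A is not diagonalizable.

No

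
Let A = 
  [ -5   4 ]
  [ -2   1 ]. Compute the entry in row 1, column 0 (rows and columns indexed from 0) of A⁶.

Characteristic polynomial: λ^2 + 4λ + 3 = (λ + 1)(λ + 3), so the eigenvalues are -3, -1.
λ=-3: eigenvector (2, 1).
λ=-1: eigenvector (1, 1).
P = [[2, 1], [1, 1]], D = diag(-3, -1), P⁻¹ = [[1, -1], [-1, 2]].
A⁶ = P·diag(729, 1)·P⁻¹ = [[1457, -1456], [728, -727]].
The requested entry is 728.

728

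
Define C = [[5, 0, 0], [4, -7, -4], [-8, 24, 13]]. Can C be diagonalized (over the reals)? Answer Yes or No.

Characteristic polynomial: p(λ) = λ^3 - 11λ^2 + 35λ - 25 = (λ - 5)^2(λ - 1).
λ = 5 has algebraic multiplicity 2; rank(C − 5I) = 1, so geometric multiplicity = 2.
Every eigenvalue has geometric = algebraic multiplicity, so C is diagonalizable.

Yes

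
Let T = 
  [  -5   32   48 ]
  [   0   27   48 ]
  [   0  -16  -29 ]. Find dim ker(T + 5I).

2

T + 5I = [[0, 32, 48], [0, 32, 48], [0, -16, -24]].
This matrix has rank 1, so its null space has dimension 3 − 1 = 2.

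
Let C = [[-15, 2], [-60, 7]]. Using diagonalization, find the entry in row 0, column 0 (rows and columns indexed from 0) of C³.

Characteristic polynomial: r^2 + 8r + 15 = (r + 3)(r + 5), so the eigenvalues are -5, -3.
r=-5: eigenvector (1, 5).
r=-3: eigenvector (1, 6).
P = [[1, 1], [5, 6]], D = diag(-5, -3), P⁻¹ = [[6, -1], [-5, 1]].
C³ = P·diag(-125, -27)·P⁻¹ = [[-615, 98], [-2940, 463]].
The requested entry is -615.

-615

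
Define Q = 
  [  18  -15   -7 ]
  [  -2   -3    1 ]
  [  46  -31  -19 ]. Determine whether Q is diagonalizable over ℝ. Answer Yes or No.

No

Characteristic polynomial: p(λ) = λ^3 + 4λ^2 - 16λ - 64 = (λ - 4)(λ + 4)^2.
λ = -4 has algebraic multiplicity 2; rank(Q + 4I) = 2, so geometric multiplicity = 1.
Geometric multiplicity < algebraic multiplicity, so Q is not diagonalizable.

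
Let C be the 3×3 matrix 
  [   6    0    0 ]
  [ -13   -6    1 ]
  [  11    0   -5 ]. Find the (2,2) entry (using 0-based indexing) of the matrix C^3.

-125

Characteristic polynomial: s^3 + 5s^2 - 36s - 180 = (s - 6)(s + 5)(s + 6), so the eigenvalues are -6, -5, 6.
s=6: eigenvector (1, -1, 1).
s=-6: eigenvector (0, 1, 0).
s=-5: eigenvector (0, -1, -1).
P = [[1, 0, 0], [-1, 1, -1], [1, 0, -1]], D = diag(6, -6, -5), P⁻¹ = [[1, 0, 0], [2, 1, -1], [1, 0, -1]].
C³ = P·diag(216, -216, -125)·P⁻¹ = [[216, 0, 0], [-523, -216, 91], [341, 0, -125]].
The requested entry is -125.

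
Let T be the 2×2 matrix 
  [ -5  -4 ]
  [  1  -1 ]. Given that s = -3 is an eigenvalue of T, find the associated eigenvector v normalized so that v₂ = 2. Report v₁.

T + 3I = [[-2, -4], [1, 2]].
Solving (T + 3I)v = 0 gives the eigenspace spanned by (-4, 2).
With v₂ = 2, v = (-4, 2), so v₁ = -4.

-4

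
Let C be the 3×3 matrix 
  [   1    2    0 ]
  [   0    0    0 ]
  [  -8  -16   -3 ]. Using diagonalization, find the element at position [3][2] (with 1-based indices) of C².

Characteristic polynomial: r^3 + 2r^2 - 3r = r(r - 1)(r + 3), so the eigenvalues are -3, 0, 1.
r=0: eigenvector (-2, 1, 0).
r=1: eigenvector (1, 0, -2).
r=-3: eigenvector (0, 0, 1).
P = [[-2, 1, 0], [1, 0, 0], [0, -2, 1]], D = diag(0, 1, -3), P⁻¹ = [[0, 1, 0], [1, 2, 0], [2, 4, 1]].
C² = P·diag(0, 1, 9)·P⁻¹ = [[1, 2, 0], [0, 0, 0], [16, 32, 9]].
The requested entry is 32.

32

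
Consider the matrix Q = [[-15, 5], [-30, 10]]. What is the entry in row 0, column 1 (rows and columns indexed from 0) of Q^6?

Characteristic polynomial: r^2 + 5r = r(r + 5), so the eigenvalues are -5, 0.
r=0: eigenvector (1, 3).
r=-5: eigenvector (-1, -2).
P = [[1, -1], [3, -2]], D = diag(0, -5), P⁻¹ = [[-2, 1], [-3, 1]].
Q⁶ = P·diag(0, 15625)·P⁻¹ = [[46875, -15625], [93750, -31250]].
The requested entry is -15625.

-15625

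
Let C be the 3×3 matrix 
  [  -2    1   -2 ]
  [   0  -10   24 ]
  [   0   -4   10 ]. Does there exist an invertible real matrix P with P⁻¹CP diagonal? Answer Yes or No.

No

Characteristic polynomial: p(t) = t^3 + 2t^2 - 4t - 8 = (t - 2)(t + 2)^2.
t = -2 has algebraic multiplicity 2; rank(C + 2I) = 2, so geometric multiplicity = 1.
Geometric multiplicity < algebraic multiplicity, so C is not diagonalizable.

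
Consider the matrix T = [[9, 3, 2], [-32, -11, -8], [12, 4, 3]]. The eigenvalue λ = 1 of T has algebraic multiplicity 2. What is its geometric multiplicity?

1

T − 1I = [[8, 3, 2], [-32, -12, -8], [12, 4, 2]].
This matrix has rank 2, so its null space has dimension 3 − 2 = 1.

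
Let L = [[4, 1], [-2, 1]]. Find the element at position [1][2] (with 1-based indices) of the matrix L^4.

65

Characteristic polynomial: r^2 - 5r + 6 = (r - 3)(r - 2), so the eigenvalues are 2, 3.
r=3: eigenvector (1, -1).
r=2: eigenvector (-1, 2).
P = [[1, -1], [-1, 2]], D = diag(3, 2), P⁻¹ = [[2, 1], [1, 1]].
L⁴ = P·diag(81, 16)·P⁻¹ = [[146, 65], [-130, -49]].
The requested entry is 65.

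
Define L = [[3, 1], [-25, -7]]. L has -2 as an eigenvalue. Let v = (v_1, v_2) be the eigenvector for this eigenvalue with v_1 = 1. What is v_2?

-5

L + 2I = [[5, 1], [-25, -5]].
Solving (L + 2I)v = 0 gives the eigenspace spanned by (1, -5).
With v_1 = 1, v = (1, -5), so v_2 = -5.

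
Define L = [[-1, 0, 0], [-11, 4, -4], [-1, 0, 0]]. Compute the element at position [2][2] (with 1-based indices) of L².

Characteristic polynomial: λ^3 - 3λ^2 - 4λ = λ(λ - 4)(λ + 1), so the eigenvalues are -1, 0, 4.
λ=-1: eigenvector (1, 3, 1).
λ=0: eigenvector (0, 1, 1).
λ=4: eigenvector (0, 1, 0).
P = [[1, 0, 0], [3, 1, 1], [1, 1, 0]], D = diag(-1, 0, 4), P⁻¹ = [[1, 0, 0], [-1, 0, 1], [-2, 1, -1]].
L² = P·diag(1, 0, 16)·P⁻¹ = [[1, 0, 0], [-29, 16, -16], [1, 0, 0]].
The requested entry is 16.

16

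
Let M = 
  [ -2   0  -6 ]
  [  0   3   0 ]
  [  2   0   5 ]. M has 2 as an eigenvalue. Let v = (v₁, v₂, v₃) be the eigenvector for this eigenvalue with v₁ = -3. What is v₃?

M − 2I = [[-4, 0, -6], [0, 1, 0], [2, 0, 3]].
Solving (M − 2I)v = 0 gives the eigenspace spanned by (-3, 0, 2).
With v₁ = -3, v = (-3, 0, 2), so v₃ = 2.

2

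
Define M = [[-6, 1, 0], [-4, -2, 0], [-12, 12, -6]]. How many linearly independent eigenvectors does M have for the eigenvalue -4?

1

M + 4I = [[-2, 1, 0], [-4, 2, 0], [-12, 12, -2]].
This matrix has rank 2, so its null space has dimension 3 − 2 = 1.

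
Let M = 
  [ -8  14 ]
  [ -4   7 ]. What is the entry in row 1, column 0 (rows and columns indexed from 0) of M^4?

4

Characteristic polynomial: s^2 + s = s(s + 1), so the eigenvalues are -1, 0.
s=-1: eigenvector (2, 1).
s=0: eigenvector (-7, -4).
P = [[2, -7], [1, -4]], D = diag(-1, 0), P⁻¹ = [[4, -7], [1, -2]].
M⁴ = P·diag(1, 0)·P⁻¹ = [[8, -14], [4, -7]].
The requested entry is 4.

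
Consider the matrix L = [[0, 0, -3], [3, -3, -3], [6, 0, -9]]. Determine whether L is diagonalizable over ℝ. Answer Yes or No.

Yes

Characteristic polynomial: p(λ) = λ^3 + 12λ^2 + 45λ + 54 = (λ + 3)^2(λ + 6).
λ = -3 has algebraic multiplicity 2; rank(L + 3I) = 1, so geometric multiplicity = 2.
Every eigenvalue has geometric = algebraic multiplicity, so L is diagonalizable.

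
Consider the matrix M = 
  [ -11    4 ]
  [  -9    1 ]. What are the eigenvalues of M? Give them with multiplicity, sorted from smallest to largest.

Characteristic polynomial: p(t) = t^2 + 10t + 25 = (t + 5)^2.
Roots (with multiplicity): -5, -5.

-5, -5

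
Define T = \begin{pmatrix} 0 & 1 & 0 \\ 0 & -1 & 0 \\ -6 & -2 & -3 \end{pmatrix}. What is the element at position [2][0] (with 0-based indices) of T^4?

162

Characteristic polynomial: μ^3 + 4μ^2 + 3μ = μ(μ + 1)(μ + 3), so the eigenvalues are -3, -1, 0.
μ=-1: eigenvector (-1, 1, 2).
μ=0: eigenvector (1, 0, -2).
μ=-3: eigenvector (0, 0, 1).
P = [[-1, 1, 0], [1, 0, 0], [2, -2, 1]], D = diag(-1, 0, -3), P⁻¹ = [[0, 1, 0], [1, 1, 0], [2, 0, 1]].
T⁴ = P·diag(1, 0, 81)·P⁻¹ = [[0, -1, 0], [0, 1, 0], [162, 2, 81]].
The requested entry is 162.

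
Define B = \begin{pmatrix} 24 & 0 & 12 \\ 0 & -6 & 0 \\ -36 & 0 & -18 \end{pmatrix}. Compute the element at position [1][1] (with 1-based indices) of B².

144

Characteristic polynomial: λ^3 - 36λ = λ(λ - 6)(λ + 6), so the eigenvalues are -6, 0, 6.
λ=0: eigenvector (1, 0, -2).
λ=-6: eigenvector (0, 1, 0).
λ=6: eigenvector (2, 0, -3).
P = [[1, 0, 2], [0, 1, 0], [-2, 0, -3]], D = diag(0, -6, 6), P⁻¹ = [[-3, 0, -2], [0, 1, 0], [2, 0, 1]].
B² = P·diag(0, 36, 36)·P⁻¹ = [[144, 0, 72], [0, 36, 0], [-216, 0, -108]].
The requested entry is 144.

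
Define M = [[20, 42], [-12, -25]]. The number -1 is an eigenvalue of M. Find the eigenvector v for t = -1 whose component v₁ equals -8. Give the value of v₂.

4

M + 1I = [[21, 42], [-12, -24]].
Solving (M + 1I)v = 0 gives the eigenspace spanned by (-8, 4).
With v₁ = -8, v = (-8, 4), so v₂ = 4.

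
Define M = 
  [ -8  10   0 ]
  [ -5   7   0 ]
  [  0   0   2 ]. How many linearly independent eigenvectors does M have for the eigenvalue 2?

2

M − 2I = [[-10, 10, 0], [-5, 5, 0], [0, 0, 0]].
This matrix has rank 1, so its null space has dimension 3 − 1 = 2.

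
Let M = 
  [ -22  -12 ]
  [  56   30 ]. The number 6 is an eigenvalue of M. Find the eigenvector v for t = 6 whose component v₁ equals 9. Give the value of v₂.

M − 6I = [[-28, -12], [56, 24]].
Solving (M − 6I)v = 0 gives the eigenspace spanned by (9, -21).
With v₁ = 9, v = (9, -21), so v₂ = -21.

-21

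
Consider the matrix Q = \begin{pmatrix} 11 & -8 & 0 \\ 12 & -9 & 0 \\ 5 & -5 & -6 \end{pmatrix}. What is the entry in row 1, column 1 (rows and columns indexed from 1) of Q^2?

Characteristic polynomial: μ^3 + 4μ^2 - 15μ - 18 = (μ - 3)(μ + 1)(μ + 6), so the eigenvalues are -6, -1, 3.
μ=3: eigenvector (-1, -1, 0).
μ=-6: eigenvector (0, 0, 1).
μ=-1: eigenvector (-2, -3, 1).
P = [[-1, 0, -2], [-1, 0, -3], [0, 1, 1]], D = diag(3, -6, -1), P⁻¹ = [[-3, 2, 0], [-1, 1, 1], [1, -1, 0]].
Q² = P·diag(9, 36, 1)·P⁻¹ = [[25, -16, 0], [24, -15, 0], [-35, 35, 36]].
The requested entry is 25.

25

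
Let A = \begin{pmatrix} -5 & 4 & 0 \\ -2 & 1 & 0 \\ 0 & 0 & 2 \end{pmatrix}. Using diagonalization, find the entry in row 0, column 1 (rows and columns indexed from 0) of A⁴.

Characteristic polynomial: s^3 + 2s^2 - 5s - 6 = (s - 2)(s + 1)(s + 3), so the eigenvalues are -3, -1, 2.
s=-1: eigenvector (1, 1, 0).
s=-3: eigenvector (-2, -1, 0).
s=2: eigenvector (0, 0, 1).
P = [[1, -2, 0], [1, -1, 0], [0, 0, 1]], D = diag(-1, -3, 2), P⁻¹ = [[-1, 2, 0], [-1, 1, 0], [0, 0, 1]].
A⁴ = P·diag(1, 81, 16)·P⁻¹ = [[161, -160, 0], [80, -79, 0], [0, 0, 16]].
The requested entry is -160.

-160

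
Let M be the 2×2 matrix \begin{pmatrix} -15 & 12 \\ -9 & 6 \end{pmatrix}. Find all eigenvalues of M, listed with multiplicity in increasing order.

-6, -3

Characteristic polynomial: p(r) = r^2 + 9r + 18 = (r + 3)(r + 6).
Roots (with multiplicity): -6, -3.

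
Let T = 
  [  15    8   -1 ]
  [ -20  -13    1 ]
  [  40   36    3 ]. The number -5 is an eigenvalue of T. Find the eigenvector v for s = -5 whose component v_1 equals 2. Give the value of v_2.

T + 5I = [[20, 8, -1], [-20, -8, 1], [40, 36, 8]].
Solving (T + 5I)v = 0 gives the eigenspace spanned by (2, -4, 8).
With v_1 = 2, v = (2, -4, 8), so v_2 = -4.

-4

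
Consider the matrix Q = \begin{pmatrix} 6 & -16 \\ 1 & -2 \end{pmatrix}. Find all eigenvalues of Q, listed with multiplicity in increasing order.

2, 2

Characteristic polynomial: p(r) = r^2 - 4r + 4 = (r - 2)^2.
Roots (with multiplicity): 2, 2.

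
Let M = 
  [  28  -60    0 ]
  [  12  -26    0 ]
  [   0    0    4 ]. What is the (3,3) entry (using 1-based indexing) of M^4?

256

Characteristic polynomial: r^3 - 6r^2 + 32 = (r - 4)^2(r + 2), so the eigenvalues are -2, 4, 4.
r=4: eigenvector (5, 2, 0).
r=-2: eigenvector (2, 1, 0).
r=4: eigenvector (-10, -4, 1).
P = [[5, 2, -10], [2, 1, -4], [0, 0, 1]], D = diag(4, -2, 4), P⁻¹ = [[1, -2, 2], [-2, 5, 0], [0, 0, 1]].
M⁴ = P·diag(256, 16, 256)·P⁻¹ = [[1216, -2400, 0], [480, -944, 0], [0, 0, 256]].
The requested entry is 256.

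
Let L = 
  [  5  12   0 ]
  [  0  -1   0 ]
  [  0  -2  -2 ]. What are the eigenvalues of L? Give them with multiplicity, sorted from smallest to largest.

-2, -1, 5

Characteristic polynomial: p(s) = s^3 - 2s^2 - 13s - 10 = (s - 5)(s + 1)(s + 2).
Roots (with multiplicity): -2, -1, 5.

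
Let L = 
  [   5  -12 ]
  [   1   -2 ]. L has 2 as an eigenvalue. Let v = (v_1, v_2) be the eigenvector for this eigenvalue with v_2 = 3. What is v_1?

L − 2I = [[3, -12], [1, -4]].
Solving (L − 2I)v = 0 gives the eigenspace spanned by (12, 3).
With v_2 = 3, v = (12, 3), so v_1 = 12.

12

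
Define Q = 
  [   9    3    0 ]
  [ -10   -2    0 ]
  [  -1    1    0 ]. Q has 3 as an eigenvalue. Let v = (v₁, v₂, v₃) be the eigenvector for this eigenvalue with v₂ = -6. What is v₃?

-3

Q − 3I = [[6, 3, 0], [-10, -5, 0], [-1, 1, -3]].
Solving (Q − 3I)v = 0 gives the eigenspace spanned by (3, -6, -3).
With v₂ = -6, v = (3, -6, -3), so v₃ = -3.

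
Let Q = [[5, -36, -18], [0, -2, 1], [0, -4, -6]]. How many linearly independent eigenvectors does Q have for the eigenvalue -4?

Q + 4I = [[9, -36, -18], [0, 2, 1], [0, -4, -2]].
This matrix has rank 2, so its null space has dimension 3 − 2 = 1.

1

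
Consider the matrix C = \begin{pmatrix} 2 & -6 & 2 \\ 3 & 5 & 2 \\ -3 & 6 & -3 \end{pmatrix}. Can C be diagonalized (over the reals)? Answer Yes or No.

Characteristic polynomial: p(λ) = λ^3 - 4λ^2 + λ + 6 = (λ - 3)(λ - 2)(λ + 1).
All 3 eigenvalues are distinct, so C is diagonalizable.

Yes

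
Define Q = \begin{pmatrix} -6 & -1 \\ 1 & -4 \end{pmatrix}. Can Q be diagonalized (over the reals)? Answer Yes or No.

No

Characteristic polynomial: p(λ) = λ^2 + 10λ + 25 = (λ + 5)^2.
λ = -5 has algebraic multiplicity 2; rank(Q + 5I) = 1, so geometric multiplicity = 1.
Geometric multiplicity < algebraic multiplicity, so Q is not diagonalizable.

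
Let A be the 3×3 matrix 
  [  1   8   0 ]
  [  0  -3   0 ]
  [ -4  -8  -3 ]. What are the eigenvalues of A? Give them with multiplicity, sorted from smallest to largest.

-3, -3, 1

Characteristic polynomial: p(r) = r^3 + 5r^2 + 3r - 9 = (r - 1)(r + 3)^2.
Roots (with multiplicity): -3, -3, 1.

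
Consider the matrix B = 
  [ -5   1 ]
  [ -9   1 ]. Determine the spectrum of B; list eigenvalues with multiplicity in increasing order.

Characteristic polynomial: p(r) = r^2 + 4r + 4 = (r + 2)^2.
Roots (with multiplicity): -2, -2.

-2, -2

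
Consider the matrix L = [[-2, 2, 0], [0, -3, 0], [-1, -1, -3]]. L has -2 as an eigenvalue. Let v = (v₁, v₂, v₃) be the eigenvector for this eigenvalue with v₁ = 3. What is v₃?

-3

L + 2I = [[0, 2, 0], [0, -1, 0], [-1, -1, -1]].
Solving (L + 2I)v = 0 gives the eigenspace spanned by (3, 0, -3).
With v₁ = 3, v = (3, 0, -3), so v₃ = -3.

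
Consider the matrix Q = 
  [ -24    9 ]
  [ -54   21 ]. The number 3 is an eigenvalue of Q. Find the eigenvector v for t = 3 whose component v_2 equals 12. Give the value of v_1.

4

Q − 3I = [[-27, 9], [-54, 18]].
Solving (Q − 3I)v = 0 gives the eigenspace spanned by (4, 12).
With v_2 = 12, v = (4, 12), so v_1 = 4.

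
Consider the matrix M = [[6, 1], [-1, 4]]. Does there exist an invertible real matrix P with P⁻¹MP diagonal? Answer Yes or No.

Characteristic polynomial: p(λ) = λ^2 - 10λ + 25 = (λ - 5)^2.
λ = 5 has algebraic multiplicity 2; rank(M − 5I) = 1, so geometric multiplicity = 1.
Geometric multiplicity < algebraic multiplicity, so M is not diagonalizable.

No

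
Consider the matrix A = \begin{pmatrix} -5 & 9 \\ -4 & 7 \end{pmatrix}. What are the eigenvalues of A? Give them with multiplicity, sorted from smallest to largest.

Characteristic polynomial: p(μ) = μ^2 - 2μ + 1 = (μ - 1)^2.
Roots (with multiplicity): 1, 1.

1, 1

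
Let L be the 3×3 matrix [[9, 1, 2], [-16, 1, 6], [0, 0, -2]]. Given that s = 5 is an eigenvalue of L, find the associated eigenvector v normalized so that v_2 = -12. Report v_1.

3

L − 5I = [[4, 1, 2], [-16, -4, 6], [0, 0, -7]].
Solving (L − 5I)v = 0 gives the eigenspace spanned by (3, -12, 0).
With v_2 = -12, v = (3, -12, 0), so v_1 = 3.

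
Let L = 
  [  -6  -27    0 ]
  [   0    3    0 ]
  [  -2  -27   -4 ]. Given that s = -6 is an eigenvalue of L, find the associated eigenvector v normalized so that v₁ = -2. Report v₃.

-2

L + 6I = [[0, -27, 0], [0, 9, 0], [-2, -27, 2]].
Solving (L + 6I)v = 0 gives the eigenspace spanned by (-2, 0, -2).
With v₁ = -2, v = (-2, 0, -2), so v₃ = -2.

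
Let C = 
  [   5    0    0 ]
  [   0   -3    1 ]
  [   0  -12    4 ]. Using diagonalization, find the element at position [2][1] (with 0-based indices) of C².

Characteristic polynomial: λ^3 - 6λ^2 + 5λ = λ(λ - 5)(λ - 1), so the eigenvalues are 0, 1, 5.
λ=0: eigenvector (0, 1, 3).
λ=1: eigenvector (0, -1, -4).
λ=5: eigenvector (1, 0, 0).
P = [[0, 0, 1], [1, -1, 0], [3, -4, 0]], D = diag(0, 1, 5), P⁻¹ = [[0, 4, -1], [0, 3, -1], [1, 0, 0]].
C² = P·diag(0, 1, 25)·P⁻¹ = [[25, 0, 0], [0, -3, 1], [0, -12, 4]].
The requested entry is -12.

-12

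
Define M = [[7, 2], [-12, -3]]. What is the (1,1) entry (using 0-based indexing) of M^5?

-483

Characteristic polynomial: t^2 - 4t + 3 = (t - 3)(t - 1), so the eigenvalues are 1, 3.
t=1: eigenvector (-1, 3).
t=3: eigenvector (1, -2).
P = [[-1, 1], [3, -2]], D = diag(1, 3), P⁻¹ = [[2, 1], [3, 1]].
M⁵ = P·diag(1, 243)·P⁻¹ = [[727, 242], [-1452, -483]].
The requested entry is -483.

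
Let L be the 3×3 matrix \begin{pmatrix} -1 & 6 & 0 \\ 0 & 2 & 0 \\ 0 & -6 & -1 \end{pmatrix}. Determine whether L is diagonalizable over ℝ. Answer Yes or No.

Yes

Characteristic polynomial: p(μ) = μ^3 - 3μ - 2 = (μ - 2)(μ + 1)^2.
μ = -1 has algebraic multiplicity 2; rank(L + 1I) = 1, so geometric multiplicity = 2.
Every eigenvalue has geometric = algebraic multiplicity, so L is diagonalizable.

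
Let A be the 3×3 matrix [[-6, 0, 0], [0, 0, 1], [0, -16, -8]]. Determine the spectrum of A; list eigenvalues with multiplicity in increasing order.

-6, -4, -4

Characteristic polynomial: p(t) = t^3 + 14t^2 + 64t + 96 = (t + 4)^2(t + 6).
Roots (with multiplicity): -6, -4, -4.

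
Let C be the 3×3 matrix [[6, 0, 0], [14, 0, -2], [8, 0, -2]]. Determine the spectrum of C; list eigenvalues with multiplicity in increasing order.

Characteristic polynomial: p(r) = r^3 - 4r^2 - 12r = r(r - 6)(r + 2).
Roots (with multiplicity): -2, 0, 6.

-2, 0, 6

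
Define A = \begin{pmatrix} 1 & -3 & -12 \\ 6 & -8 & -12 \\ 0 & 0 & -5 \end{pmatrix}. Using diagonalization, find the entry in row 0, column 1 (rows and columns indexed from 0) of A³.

Characteristic polynomial: μ^3 + 12μ^2 + 45μ + 50 = (μ + 2)(μ + 5)^2, so the eigenvalues are -5, -5, -2.
μ=-5: eigenvector (-1, -2, 0).
μ=-2: eigenvector (1, 1, 0).
μ=-5: eigenvector (2, 0, 1).
P = [[-1, 1, 2], [-2, 1, 0], [0, 0, 1]], D = diag(-5, -2, -5), P⁻¹ = [[1, -1, -2], [2, -1, -4], [0, 0, 1]].
A³ = P·diag(-125, -8, -125)·P⁻¹ = [[109, -117, -468], [234, -242, -468], [0, 0, -125]].
The requested entry is -117.

-117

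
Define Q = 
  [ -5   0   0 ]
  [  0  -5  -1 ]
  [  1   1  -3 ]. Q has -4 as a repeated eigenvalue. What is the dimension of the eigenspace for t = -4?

Q + 4I = [[-1, 0, 0], [0, -1, -1], [1, 1, 1]].
This matrix has rank 2, so its null space has dimension 3 − 2 = 1.

1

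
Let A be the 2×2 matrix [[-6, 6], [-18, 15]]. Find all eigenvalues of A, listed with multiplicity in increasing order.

3, 6

Characteristic polynomial: p(s) = s^2 - 9s + 18 = (s - 6)(s - 3).
Roots (with multiplicity): 3, 6.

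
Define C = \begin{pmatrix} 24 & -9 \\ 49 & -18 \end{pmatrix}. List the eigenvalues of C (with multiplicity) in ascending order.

3, 3

Characteristic polynomial: p(μ) = μ^2 - 6μ + 9 = (μ - 3)^2.
Roots (with multiplicity): 3, 3.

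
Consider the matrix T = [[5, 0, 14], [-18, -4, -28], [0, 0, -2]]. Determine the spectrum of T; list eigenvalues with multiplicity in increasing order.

Characteristic polynomial: p(λ) = λ^3 + λ^2 - 22λ - 40 = (λ - 5)(λ + 2)(λ + 4).
Roots (with multiplicity): -4, -2, 5.

-4, -2, 5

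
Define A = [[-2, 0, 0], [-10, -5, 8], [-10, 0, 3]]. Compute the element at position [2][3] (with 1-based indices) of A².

-16

Characteristic polynomial: s^3 + 4s^2 - 11s - 30 = (s - 3)(s + 2)(s + 5), so the eigenvalues are -5, -2, 3.
s=-2: eigenvector (1, 2, 2).
s=-5: eigenvector (0, 1, 0).
s=3: eigenvector (0, 1, 1).
P = [[1, 0, 0], [2, 1, 1], [2, 0, 1]], D = diag(-2, -5, 3), P⁻¹ = [[1, 0, 0], [0, 1, -1], [-2, 0, 1]].
A² = P·diag(4, 25, 9)·P⁻¹ = [[4, 0, 0], [-10, 25, -16], [-10, 0, 9]].
The requested entry is -16.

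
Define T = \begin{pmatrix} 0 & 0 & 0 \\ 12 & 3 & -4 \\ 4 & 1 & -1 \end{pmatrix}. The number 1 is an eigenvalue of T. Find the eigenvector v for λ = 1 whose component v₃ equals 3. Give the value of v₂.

T − 1I = [[-1, 0, 0], [12, 2, -4], [4, 1, -2]].
Solving (T − 1I)v = 0 gives the eigenspace spanned by (0, 6, 3).
With v₃ = 3, v = (0, 6, 3), so v₂ = 6.

6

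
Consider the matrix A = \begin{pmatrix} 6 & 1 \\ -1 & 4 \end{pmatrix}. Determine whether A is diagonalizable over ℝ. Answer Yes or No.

Characteristic polynomial: p(μ) = μ^2 - 10μ + 25 = (μ - 5)^2.
μ = 5 has algebraic multiplicity 2; rank(A − 5I) = 1, so geometric multiplicity = 1.
Geometric multiplicity < algebraic multiplicity, so A is not diagonalizable.

No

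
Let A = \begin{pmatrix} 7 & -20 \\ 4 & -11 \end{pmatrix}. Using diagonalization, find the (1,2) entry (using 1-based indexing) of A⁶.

7280

Characteristic polynomial: μ^2 + 4μ + 3 = (μ + 1)(μ + 3), so the eigenvalues are -3, -1.
μ=-3: eigenvector (-2, -1).
μ=-1: eigenvector (-5, -2).
P = [[-2, -5], [-1, -2]], D = diag(-3, -1), P⁻¹ = [[2, -5], [-1, 2]].
A⁶ = P·diag(729, 1)·P⁻¹ = [[-2911, 7280], [-1456, 3641]].
The requested entry is 7280.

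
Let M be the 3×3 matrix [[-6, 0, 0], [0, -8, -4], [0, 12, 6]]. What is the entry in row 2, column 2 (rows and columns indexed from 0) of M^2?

-12

Characteristic polynomial: μ^3 + 8μ^2 + 12μ = μ(μ + 2)(μ + 6), so the eigenvalues are -6, -2, 0.
μ=-2: eigenvector (0, 2, -3).
μ=0: eigenvector (0, 1, -2).
μ=-6: eigenvector (1, 0, 0).
P = [[0, 0, 1], [2, 1, 0], [-3, -2, 0]], D = diag(-2, 0, -6), P⁻¹ = [[0, 2, 1], [0, -3, -2], [1, 0, 0]].
M² = P·diag(4, 0, 36)·P⁻¹ = [[36, 0, 0], [0, 16, 8], [0, -24, -12]].
The requested entry is -12.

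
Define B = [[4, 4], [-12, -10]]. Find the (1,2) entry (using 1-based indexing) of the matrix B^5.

Characteristic polynomial: μ^2 + 6μ + 8 = (μ + 2)(μ + 4), so the eigenvalues are -4, -2.
μ=-2: eigenvector (2, -3).
μ=-4: eigenvector (1, -2).
P = [[2, 1], [-3, -2]], D = diag(-2, -4), P⁻¹ = [[2, 1], [-3, -2]].
B⁵ = P·diag(-32, -1024)·P⁻¹ = [[2944, 1984], [-5952, -4000]].
The requested entry is 1984.

1984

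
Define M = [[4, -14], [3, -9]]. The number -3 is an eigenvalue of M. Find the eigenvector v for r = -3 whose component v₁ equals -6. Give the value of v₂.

M + 3I = [[7, -14], [3, -6]].
Solving (M + 3I)v = 0 gives the eigenspace spanned by (-6, -3).
With v₁ = -6, v = (-6, -3), so v₂ = -3.

-3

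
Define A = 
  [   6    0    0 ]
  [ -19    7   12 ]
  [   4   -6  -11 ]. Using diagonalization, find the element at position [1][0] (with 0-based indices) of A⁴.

Characteristic polynomial: λ^3 - 2λ^2 - 29λ + 30 = (λ - 6)(λ - 1)(λ + 5), so the eigenvalues are -5, 1, 6.
λ=6: eigenvector (1, -5, 2).
λ=-5: eigenvector (0, 1, -1).
λ=1: eigenvector (0, 2, -1).
P = [[1, 0, 0], [-5, 1, 2], [2, -1, -1]], D = diag(6, -5, 1), P⁻¹ = [[1, 0, 0], [-1, -1, -2], [3, 1, 1]].
A⁴ = P·diag(1296, 625, 1)·P⁻¹ = [[1296, 0, 0], [-7099, -623, -1248], [3214, 624, 1249]].
The requested entry is -7099.

-7099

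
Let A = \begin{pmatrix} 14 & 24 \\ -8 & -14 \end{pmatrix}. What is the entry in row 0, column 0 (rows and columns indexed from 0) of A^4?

16

Characteristic polynomial: r^2 - 4 = (r - 2)(r + 2), so the eigenvalues are -2, 2.
r=-2: eigenvector (-3, 2).
r=2: eigenvector (-2, 1).
P = [[-3, -2], [2, 1]], D = diag(-2, 2), P⁻¹ = [[1, 2], [-2, -3]].
A⁴ = P·diag(16, 16)·P⁻¹ = [[16, 0], [0, 16]].
The requested entry is 16.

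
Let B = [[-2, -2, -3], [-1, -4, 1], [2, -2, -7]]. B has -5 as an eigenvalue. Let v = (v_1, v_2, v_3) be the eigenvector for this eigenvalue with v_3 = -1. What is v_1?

B + 5I = [[3, -2, -3], [-1, 1, 1], [2, -2, -2]].
Solving (B + 5I)v = 0 gives the eigenspace spanned by (-1, 0, -1).
With v_3 = -1, v = (-1, 0, -1), so v_1 = -1.

-1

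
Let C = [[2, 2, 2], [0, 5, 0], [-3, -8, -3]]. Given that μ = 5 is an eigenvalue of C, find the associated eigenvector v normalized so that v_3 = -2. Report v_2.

2

C − 5I = [[-3, 2, 2], [0, 0, 0], [-3, -8, -8]].
Solving (C − 5I)v = 0 gives the eigenspace spanned by (0, 2, -2).
With v_3 = -2, v = (0, 2, -2), so v_2 = 2.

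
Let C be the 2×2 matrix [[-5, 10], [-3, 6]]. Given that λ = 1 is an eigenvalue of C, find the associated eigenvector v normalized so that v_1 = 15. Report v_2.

C − 1I = [[-6, 10], [-3, 5]].
Solving (C − 1I)v = 0 gives the eigenspace spanned by (15, 9).
With v_1 = 15, v = (15, 9), so v_2 = 9.

9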